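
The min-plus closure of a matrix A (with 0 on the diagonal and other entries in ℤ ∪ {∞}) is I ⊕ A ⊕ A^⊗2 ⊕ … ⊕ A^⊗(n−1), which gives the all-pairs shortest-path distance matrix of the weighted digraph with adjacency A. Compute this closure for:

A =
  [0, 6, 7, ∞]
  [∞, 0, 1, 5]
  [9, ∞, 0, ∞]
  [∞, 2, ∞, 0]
Closure =
  [0, 6, 7, 11]
  [10, 0, 1, 5]
  [9, 15, 0, 20]
  [12, 2, 3, 0]

This is the Floyd-Warshall all-pairs shortest-path computation. For each intermediate vertex k = 0, 1, …, 3, update dist[i][j] ← min(dist[i][j], dist[i][k] + dist[k][j]). The final matrix gives, for each (i, j), the minimum total weight of any directed path from i to j (possibly empty when i = j).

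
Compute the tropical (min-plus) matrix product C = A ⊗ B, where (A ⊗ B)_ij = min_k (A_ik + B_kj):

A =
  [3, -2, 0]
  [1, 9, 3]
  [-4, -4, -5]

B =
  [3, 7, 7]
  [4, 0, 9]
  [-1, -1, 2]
A ⊗ B =
  [-1, -2, 2]
  [2, 2, 5]
  [-6, -6, -3]

Apply the min-plus product entry-by-entry:
  C[0][0] = min over k of (A[0][0] + B[0][0] = 3 + 3 = 6, A[0][1] + B[1][0] = -2 + 4 = 2, A[0][2] + B[2][0] = 0 + -1 = -1) = -1 (attained at k = 2)
  C[0][1] = min over k of (A[0][0] + B[0][1] = 3 + 7 = 10, A[0][1] + B[1][1] = -2 + 0 = -2, A[0][2] + B[2][1] = 0 + -1 = -1) = -2 (attained at k = 1)
  C[0][2] = min over k of (A[0][0] + B[0][2] = 3 + 7 = 10, A[0][1] + B[1][2] = -2 + 9 = 7, A[0][2] + B[2][2] = 0 + 2 = 2) = 2 (attained at k = 2)
  C[1][0] = min over k of (A[1][0] + B[0][0] = 1 + 3 = 4, A[1][1] + B[1][0] = 9 + 4 = 13, A[1][2] + B[2][0] = 3 + -1 = 2) = 2 (attained at k = 2)
  C[1][1] = min over k of (A[1][0] + B[0][1] = 1 + 7 = 8, A[1][1] + B[1][1] = 9 + 0 = 9, A[1][2] + B[2][1] = 3 + -1 = 2) = 2 (attained at k = 2)
  C[1][2] = min over k of (A[1][0] + B[0][2] = 1 + 7 = 8, A[1][1] + B[1][2] = 9 + 9 = 18, A[1][2] + B[2][2] = 3 + 2 = 5) = 5 (attained at k = 2)
  C[2][0] = min over k of (A[2][0] + B[0][0] = -4 + 3 = -1, A[2][1] + B[1][0] = -4 + 4 = 0, A[2][2] + B[2][0] = -5 + -1 = -6) = -6 (attained at k = 2)
  C[2][1] = min over k of (A[2][0] + B[0][1] = -4 + 7 = 3, A[2][1] + B[1][1] = -4 + 0 = -4, A[2][2] + B[2][1] = -5 + -1 = -6) = -6 (attained at k = 2)
  C[2][2] = min over k of (A[2][0] + B[0][2] = -4 + 7 = 3, A[2][1] + B[1][2] = -4 + 9 = 5, A[2][2] + B[2][2] = -5 + 2 = -3) = -3 (attained at k = 2)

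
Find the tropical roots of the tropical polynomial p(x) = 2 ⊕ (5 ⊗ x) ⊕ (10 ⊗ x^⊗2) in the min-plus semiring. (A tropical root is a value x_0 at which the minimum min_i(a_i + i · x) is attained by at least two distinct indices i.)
Roots: {-5, -3}

Each tropical root is a break point of the lower envelope of the lines y = a_i + i · x (there are 3 lines, with slopes 0, 1, ..., 2). Only the lines that attain the minimum somewhere contribute to roots; other lines are dominated. Here the surviving (envelope) indices are i = 2, i = 1, i = 0.
Intersections between consecutive envelope lines give the roots: for adjacent envelope indices i < j the intersection is x = (a_i − a_j) / (j − i). Reading off the sorted break points: {-5, -3}.
Verification: at each break x_0, at least two indices attain the minimum of min_i(a_i + i · x_0).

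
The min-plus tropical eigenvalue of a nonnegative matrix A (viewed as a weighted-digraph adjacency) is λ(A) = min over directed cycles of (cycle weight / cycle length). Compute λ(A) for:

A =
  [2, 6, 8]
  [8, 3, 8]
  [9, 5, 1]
λ(A) = 1

Enumerate directed cycles and compute their means (weight / length). Sample:
  cycle 0 → 0: weight = 2, length = 1, mean = 2/1 ≈ 2.000
  cycle 1 → 1: weight = 3, length = 1, mean = 3/1 ≈ 3.000
  cycle 2 → 2: weight = 1, length = 1, mean = 1/1 ≈ 1.000
  cycle 0 → 1 → 0: weight = 14, length = 2, mean = 14/2 ≈ 7.000
  cycle 0 → 2 → 0: weight = 17, length = 2, mean = 17/2 ≈ 8.500
  cycle 1 → 0 → 1: weight = 14, length = 2, mean = 14/2 ≈ 7.000
Minimum mean = 1.000, attained e.g. along the cycle 2 → 2 with weight 1 and length 1. So λ(A) = 1/1 = 1.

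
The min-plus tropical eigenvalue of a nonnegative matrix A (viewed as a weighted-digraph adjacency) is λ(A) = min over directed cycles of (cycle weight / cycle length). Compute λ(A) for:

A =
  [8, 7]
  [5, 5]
λ(A) = 5

Enumerate directed cycles and compute their means (weight / length). Sample:
  cycle 0 → 0: weight = 8, length = 1, mean = 8/1 ≈ 8.000
  cycle 1 → 1: weight = 5, length = 1, mean = 5/1 ≈ 5.000
  cycle 0 → 1 → 0: weight = 12, length = 2, mean = 12/2 ≈ 6.000
  cycle 1 → 0 → 1: weight = 12, length = 2, mean = 12/2 ≈ 6.000
Minimum mean = 5.000, attained e.g. along the cycle 1 → 1 with weight 5 and length 1. So λ(A) = 5/1 = 5.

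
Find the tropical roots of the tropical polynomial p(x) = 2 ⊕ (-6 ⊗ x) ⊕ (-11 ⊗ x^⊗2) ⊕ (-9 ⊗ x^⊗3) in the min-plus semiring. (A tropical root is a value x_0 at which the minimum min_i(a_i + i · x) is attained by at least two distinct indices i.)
Roots: {-2, 5, 8}

Each tropical root is a break point of the lower envelope of the lines y = a_i + i · x (there are 4 lines, with slopes 0, 1, ..., 3). Only the lines that attain the minimum somewhere contribute to roots; other lines are dominated. Here the surviving (envelope) indices are i = 3, i = 2, i = 1, i = 0.
Intersections between consecutive envelope lines give the roots: for adjacent envelope indices i < j the intersection is x = (a_i − a_j) / (j − i). Reading off the sorted break points: {-2, 5, 8}.
Verification: at each break x_0, at least two indices attain the minimum of min_i(a_i + i · x_0).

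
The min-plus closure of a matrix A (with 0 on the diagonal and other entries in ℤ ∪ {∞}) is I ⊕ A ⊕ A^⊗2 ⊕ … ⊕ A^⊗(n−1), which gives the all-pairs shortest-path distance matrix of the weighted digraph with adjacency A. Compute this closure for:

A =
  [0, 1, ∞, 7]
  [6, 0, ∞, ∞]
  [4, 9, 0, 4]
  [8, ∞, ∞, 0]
Closure =
  [0, 1, ∞, 7]
  [6, 0, ∞, 13]
  [4, 5, 0, 4]
  [8, 9, ∞, 0]

This is the Floyd-Warshall all-pairs shortest-path computation. For each intermediate vertex k = 0, 1, …, 3, update dist[i][j] ← min(dist[i][j], dist[i][k] + dist[k][j]). The final matrix gives, for each (i, j), the minimum total weight of any directed path from i to j (possibly empty when i = j).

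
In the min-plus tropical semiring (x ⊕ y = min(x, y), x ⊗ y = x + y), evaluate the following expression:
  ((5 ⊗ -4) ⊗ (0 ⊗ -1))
((5 ⊗ -4) ⊗ (0 ⊗ -1)) = 0

Expand innermost to outermost. Recall ⊕ takes the minimum of its arguments and ⊗ takes their sum. Working out the expression ((5 ⊗ -4) ⊗ (0 ⊗ -1)) gives 0.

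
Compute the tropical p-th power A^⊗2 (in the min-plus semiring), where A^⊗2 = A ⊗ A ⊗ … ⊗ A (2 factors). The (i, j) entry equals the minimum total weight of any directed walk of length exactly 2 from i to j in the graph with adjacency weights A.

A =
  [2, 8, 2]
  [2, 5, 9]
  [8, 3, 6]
A^⊗2 =
  [4, 5, 4]
  [4, 10, 4]
  [5, 8, 10]

Each entry (A^⊗2)_ij equals the minimum over all length-2 walks i = v_0 → v_1 → … → v_2 = j of Σ_t A[v_t][v_{t+1}]. For example, for (i, j) = (0, 2) we minimise over 3 possible intermediate vertex sequences; the minimum is 4, attained along the walk 0 → 0 → 2.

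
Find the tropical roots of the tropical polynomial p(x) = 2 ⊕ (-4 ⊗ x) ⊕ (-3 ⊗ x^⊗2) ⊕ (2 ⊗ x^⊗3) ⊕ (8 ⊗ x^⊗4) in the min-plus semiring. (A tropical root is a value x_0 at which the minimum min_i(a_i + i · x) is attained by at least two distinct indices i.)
Roots: {-6, -5, -1, 6}

Each tropical root is a break point of the lower envelope of the lines y = a_i + i · x (there are 5 lines, with slopes 0, 1, ..., 4). Only the lines that attain the minimum somewhere contribute to roots; other lines are dominated. Here the surviving (envelope) indices are i = 4, i = 3, i = 2, i = 1, i = 0.
Intersections between consecutive envelope lines give the roots: for adjacent envelope indices i < j the intersection is x = (a_i − a_j) / (j − i). Reading off the sorted break points: {-6, -5, -1, 6}.
Verification: at each break x_0, at least two indices attain the minimum of min_i(a_i + i · x_0).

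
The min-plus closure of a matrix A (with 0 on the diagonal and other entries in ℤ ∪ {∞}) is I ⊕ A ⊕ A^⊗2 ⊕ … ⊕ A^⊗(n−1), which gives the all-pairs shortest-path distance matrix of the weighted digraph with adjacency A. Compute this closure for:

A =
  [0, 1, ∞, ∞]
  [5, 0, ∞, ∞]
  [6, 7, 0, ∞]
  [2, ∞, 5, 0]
Closure =
  [0, 1, ∞, ∞]
  [5, 0, ∞, ∞]
  [6, 7, 0, ∞]
  [2, 3, 5, 0]

This is the Floyd-Warshall all-pairs shortest-path computation. For each intermediate vertex k = 0, 1, …, 3, update dist[i][j] ← min(dist[i][j], dist[i][k] + dist[k][j]). The final matrix gives, for each (i, j), the minimum total weight of any directed path from i to j (possibly empty when i = j).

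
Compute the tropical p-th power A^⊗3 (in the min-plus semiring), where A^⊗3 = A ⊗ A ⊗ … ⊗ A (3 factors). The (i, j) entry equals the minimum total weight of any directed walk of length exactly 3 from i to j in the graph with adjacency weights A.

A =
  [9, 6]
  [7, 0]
A^⊗3 =
  [13, 6]
  [7, 0]

Each entry (A^⊗3)_ij equals the minimum over all length-3 walks i = v_0 → v_1 → … → v_3 = j of Σ_t A[v_t][v_{t+1}]. For example, for (i, j) = (0, 1) we minimise over 4 possible intermediate vertex sequences; the minimum is 6, attained along the walk 0 → 1 → 1 → 1.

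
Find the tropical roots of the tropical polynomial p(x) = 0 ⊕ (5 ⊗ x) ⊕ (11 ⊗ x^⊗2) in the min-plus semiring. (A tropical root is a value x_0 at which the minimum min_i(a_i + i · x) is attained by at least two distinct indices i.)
Roots: {-6, -5}

Each tropical root is a break point of the lower envelope of the lines y = a_i + i · x (there are 3 lines, with slopes 0, 1, ..., 2). Only the lines that attain the minimum somewhere contribute to roots; other lines are dominated. Here the surviving (envelope) indices are i = 2, i = 1, i = 0.
Intersections between consecutive envelope lines give the roots: for adjacent envelope indices i < j the intersection is x = (a_i − a_j) / (j − i). Reading off the sorted break points: {-6, -5}.
Verification: at each break x_0, at least two indices attain the minimum of min_i(a_i + i · x_0).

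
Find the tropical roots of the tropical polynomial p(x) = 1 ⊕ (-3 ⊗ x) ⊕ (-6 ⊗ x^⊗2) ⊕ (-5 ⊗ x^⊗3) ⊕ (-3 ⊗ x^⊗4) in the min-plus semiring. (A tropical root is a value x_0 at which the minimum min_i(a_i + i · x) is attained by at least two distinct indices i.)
Roots: {-2, -1, 3, 4}

Each tropical root is a break point of the lower envelope of the lines y = a_i + i · x (there are 5 lines, with slopes 0, 1, ..., 4). Only the lines that attain the minimum somewhere contribute to roots; other lines are dominated. Here the surviving (envelope) indices are i = 4, i = 3, i = 2, i = 1, i = 0.
Intersections between consecutive envelope lines give the roots: for adjacent envelope indices i < j the intersection is x = (a_i − a_j) / (j − i). Reading off the sorted break points: {-2, -1, 3, 4}.
Verification: at each break x_0, at least two indices attain the minimum of min_i(a_i + i · x_0).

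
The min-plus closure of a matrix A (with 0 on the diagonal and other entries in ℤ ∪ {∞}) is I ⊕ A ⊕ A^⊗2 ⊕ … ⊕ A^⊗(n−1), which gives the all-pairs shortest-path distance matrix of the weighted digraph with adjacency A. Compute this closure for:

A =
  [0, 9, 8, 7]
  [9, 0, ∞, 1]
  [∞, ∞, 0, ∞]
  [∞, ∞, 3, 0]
Closure =
  [0, 9, 8, 7]
  [9, 0, 4, 1]
  [∞, ∞, 0, ∞]
  [∞, ∞, 3, 0]

This is the Floyd-Warshall all-pairs shortest-path computation. For each intermediate vertex k = 0, 1, …, 3, update dist[i][j] ← min(dist[i][j], dist[i][k] + dist[k][j]). The final matrix gives, for each (i, j), the minimum total weight of any directed path from i to j (possibly empty when i = j).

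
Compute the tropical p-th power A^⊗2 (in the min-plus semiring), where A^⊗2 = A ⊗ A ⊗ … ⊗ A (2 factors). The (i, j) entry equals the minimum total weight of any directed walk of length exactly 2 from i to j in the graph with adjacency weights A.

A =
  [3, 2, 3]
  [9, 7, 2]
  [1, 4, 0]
A^⊗2 =
  [4, 5, 3]
  [3, 6, 2]
  [1, 3, 0]

Each entry (A^⊗2)_ij equals the minimum over all length-2 walks i = v_0 → v_1 → … → v_2 = j of Σ_t A[v_t][v_{t+1}]. For example, for (i, j) = (0, 2) we minimise over 3 possible intermediate vertex sequences; the minimum is 3, attained along the walk 0 → 2 → 2.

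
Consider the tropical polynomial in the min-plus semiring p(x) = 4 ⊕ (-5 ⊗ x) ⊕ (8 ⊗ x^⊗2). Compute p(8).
p(8) = 3

A tropical monomial a ⊗ x^⊗i evaluates to a + i · x. Evaluating each term at x = 8:
  Term 0 contributes 4 + 0 · 8 = 4
  Term 1 contributes -5 + 1 · 8 = 3
  Term 2 contributes 8 + 2 · 8 = 24
p(8) = ⊕ of these = min[4, 3, 24] = 3.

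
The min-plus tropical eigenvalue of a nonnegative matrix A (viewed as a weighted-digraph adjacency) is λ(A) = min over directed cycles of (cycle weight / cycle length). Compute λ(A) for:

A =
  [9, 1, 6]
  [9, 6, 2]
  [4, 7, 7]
λ(A) = 7/3

Enumerate directed cycles and compute their means (weight / length). Sample:
  cycle 0 → 0: weight = 9, length = 1, mean = 9/1 ≈ 9.000
  cycle 1 → 1: weight = 6, length = 1, mean = 6/1 ≈ 6.000
  cycle 2 → 2: weight = 7, length = 1, mean = 7/1 ≈ 7.000
  cycle 0 → 1 → 0: weight = 10, length = 2, mean = 10/2 ≈ 5.000
  cycle 0 → 2 → 0: weight = 10, length = 2, mean = 10/2 ≈ 5.000
  cycle 1 → 0 → 1: weight = 10, length = 2, mean = 10/2 ≈ 5.000
Minimum mean = 2.333, attained e.g. along the cycle 0 → 1 → 2 → 0 with weight 7 and length 3. So λ(A) = 7/3 = 7/3.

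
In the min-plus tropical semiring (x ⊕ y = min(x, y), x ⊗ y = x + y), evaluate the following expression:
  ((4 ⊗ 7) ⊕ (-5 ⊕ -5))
((4 ⊗ 7) ⊕ (-5 ⊕ -5)) = -5

Expand innermost to outermost. Recall ⊕ takes the minimum of its arguments and ⊗ takes their sum. Working out the expression ((4 ⊗ 7) ⊕ (-5 ⊕ -5)) gives -5.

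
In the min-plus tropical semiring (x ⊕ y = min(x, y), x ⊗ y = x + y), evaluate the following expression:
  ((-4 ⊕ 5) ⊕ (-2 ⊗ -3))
((-4 ⊕ 5) ⊕ (-2 ⊗ -3)) = -5

Expand innermost to outermost. Recall ⊕ takes the minimum of its arguments and ⊗ takes their sum. Working out the expression ((-4 ⊕ 5) ⊕ (-2 ⊗ -3)) gives -5.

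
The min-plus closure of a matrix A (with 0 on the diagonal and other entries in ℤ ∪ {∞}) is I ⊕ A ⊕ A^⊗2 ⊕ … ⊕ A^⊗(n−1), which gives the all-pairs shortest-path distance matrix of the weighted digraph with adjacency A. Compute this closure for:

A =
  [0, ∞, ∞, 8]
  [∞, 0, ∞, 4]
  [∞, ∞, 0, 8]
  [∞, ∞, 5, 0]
Closure =
  [0, ∞, 13, 8]
  [∞, 0, 9, 4]
  [∞, ∞, 0, 8]
  [∞, ∞, 5, 0]

This is the Floyd-Warshall all-pairs shortest-path computation. For each intermediate vertex k = 0, 1, …, 3, update dist[i][j] ← min(dist[i][j], dist[i][k] + dist[k][j]). The final matrix gives, for each (i, j), the minimum total weight of any directed path from i to j (possibly empty when i = j).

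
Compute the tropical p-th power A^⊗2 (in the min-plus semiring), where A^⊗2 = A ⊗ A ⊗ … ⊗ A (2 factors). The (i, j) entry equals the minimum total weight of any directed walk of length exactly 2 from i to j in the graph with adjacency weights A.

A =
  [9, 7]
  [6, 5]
A^⊗2 =
  [13, 12]
  [11, 10]

Each entry (A^⊗2)_ij equals the minimum over all length-2 walks i = v_0 → v_1 → … → v_2 = j of Σ_t A[v_t][v_{t+1}]. For example, for (i, j) = (0, 1) we minimise over 2 possible intermediate vertex sequences; the minimum is 12, attained along the walk 0 → 1 → 1.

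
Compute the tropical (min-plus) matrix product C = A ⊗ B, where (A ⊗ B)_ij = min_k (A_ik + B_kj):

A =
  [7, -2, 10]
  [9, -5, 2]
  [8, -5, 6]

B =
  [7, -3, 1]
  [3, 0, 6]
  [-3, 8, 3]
A ⊗ B =
  [1, -2, 4]
  [-2, -5, 1]
  [-2, -5, 1]

Apply the min-plus product entry-by-entry:
  C[0][0] = min over k of (A[0][0] + B[0][0] = 7 + 7 = 14, A[0][1] + B[1][0] = -2 + 3 = 1, A[0][2] + B[2][0] = 10 + -3 = 7) = 1 (attained at k = 1)
  C[0][1] = min over k of (A[0][0] + B[0][1] = 7 + -3 = 4, A[0][1] + B[1][1] = -2 + 0 = -2, A[0][2] + B[2][1] = 10 + 8 = 18) = -2 (attained at k = 1)
  C[0][2] = min over k of (A[0][0] + B[0][2] = 7 + 1 = 8, A[0][1] + B[1][2] = -2 + 6 = 4, A[0][2] + B[2][2] = 10 + 3 = 13) = 4 (attained at k = 1)
  C[1][0] = min over k of (A[1][0] + B[0][0] = 9 + 7 = 16, A[1][1] + B[1][0] = -5 + 3 = -2, A[1][2] + B[2][0] = 2 + -3 = -1) = -2 (attained at k = 1)
  C[1][1] = min over k of (A[1][0] + B[0][1] = 9 + -3 = 6, A[1][1] + B[1][1] = -5 + 0 = -5, A[1][2] + B[2][1] = 2 + 8 = 10) = -5 (attained at k = 1)
  C[1][2] = min over k of (A[1][0] + B[0][2] = 9 + 1 = 10, A[1][1] + B[1][2] = -5 + 6 = 1, A[1][2] + B[2][2] = 2 + 3 = 5) = 1 (attained at k = 1)
  C[2][0] = min over k of (A[2][0] + B[0][0] = 8 + 7 = 15, A[2][1] + B[1][0] = -5 + 3 = -2, A[2][2] + B[2][0] = 6 + -3 = 3) = -2 (attained at k = 1)
  C[2][1] = min over k of (A[2][0] + B[0][1] = 8 + -3 = 5, A[2][1] + B[1][1] = -5 + 0 = -5, A[2][2] + B[2][1] = 6 + 8 = 14) = -5 (attained at k = 1)
  C[2][2] = min over k of (A[2][0] + B[0][2] = 8 + 1 = 9, A[2][1] + B[1][2] = -5 + 6 = 1, A[2][2] + B[2][2] = 6 + 3 = 9) = 1 (attained at k = 1)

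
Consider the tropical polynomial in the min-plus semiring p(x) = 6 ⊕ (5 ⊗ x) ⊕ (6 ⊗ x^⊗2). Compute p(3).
p(3) = 6

A tropical monomial a ⊗ x^⊗i evaluates to a + i · x. Evaluating each term at x = 3:
  Term 0 contributes 6 + 0 · 3 = 6
  Term 1 contributes 5 + 1 · 3 = 8
  Term 2 contributes 6 + 2 · 3 = 12
p(3) = ⊕ of these = min[6, 8, 12] = 6.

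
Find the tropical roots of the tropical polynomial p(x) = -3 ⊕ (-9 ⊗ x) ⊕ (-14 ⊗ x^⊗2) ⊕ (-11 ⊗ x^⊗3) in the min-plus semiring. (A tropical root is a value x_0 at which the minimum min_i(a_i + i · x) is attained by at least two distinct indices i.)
Roots: {-3, 5, 6}

Each tropical root is a break point of the lower envelope of the lines y = a_i + i · x (there are 4 lines, with slopes 0, 1, ..., 3). Only the lines that attain the minimum somewhere contribute to roots; other lines are dominated. Here the surviving (envelope) indices are i = 3, i = 2, i = 1, i = 0.
Intersections between consecutive envelope lines give the roots: for adjacent envelope indices i < j the intersection is x = (a_i − a_j) / (j − i). Reading off the sorted break points: {-3, 5, 6}.
Verification: at each break x_0, at least two indices attain the minimum of min_i(a_i + i · x_0).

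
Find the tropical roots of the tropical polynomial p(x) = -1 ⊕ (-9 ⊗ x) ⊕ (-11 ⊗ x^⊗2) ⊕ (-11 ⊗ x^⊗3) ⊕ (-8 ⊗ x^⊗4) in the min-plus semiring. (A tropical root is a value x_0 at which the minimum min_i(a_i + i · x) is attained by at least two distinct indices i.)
Roots: {-3, 0, 2, 8}

Each tropical root is a break point of the lower envelope of the lines y = a_i + i · x (there are 5 lines, with slopes 0, 1, ..., 4). Only the lines that attain the minimum somewhere contribute to roots; other lines are dominated. Here the surviving (envelope) indices are i = 4, i = 3, i = 2, i = 1, i = 0.
Intersections between consecutive envelope lines give the roots: for adjacent envelope indices i < j the intersection is x = (a_i − a_j) / (j − i). Reading off the sorted break points: {-3, 0, 2, 8}.
Verification: at each break x_0, at least two indices attain the minimum of min_i(a_i + i · x_0).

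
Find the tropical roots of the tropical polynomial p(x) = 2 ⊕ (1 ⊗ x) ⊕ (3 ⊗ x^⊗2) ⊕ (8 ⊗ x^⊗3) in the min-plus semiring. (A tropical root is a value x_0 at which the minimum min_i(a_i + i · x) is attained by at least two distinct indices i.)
Roots: {-5, -2, 1}

Each tropical root is a break point of the lower envelope of the lines y = a_i + i · x (there are 4 lines, with slopes 0, 1, ..., 3). Only the lines that attain the minimum somewhere contribute to roots; other lines are dominated. Here the surviving (envelope) indices are i = 3, i = 2, i = 1, i = 0.
Intersections between consecutive envelope lines give the roots: for adjacent envelope indices i < j the intersection is x = (a_i − a_j) / (j − i). Reading off the sorted break points: {-5, -2, 1}.
Verification: at each break x_0, at least two indices attain the minimum of min_i(a_i + i · x_0).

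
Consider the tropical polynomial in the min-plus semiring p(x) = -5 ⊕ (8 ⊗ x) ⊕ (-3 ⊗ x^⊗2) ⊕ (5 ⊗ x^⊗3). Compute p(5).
p(5) = -5

A tropical monomial a ⊗ x^⊗i evaluates to a + i · x. Evaluating each term at x = 5:
  Term 0 contributes -5 + 0 · 5 = -5
  Term 1 contributes 8 + 1 · 5 = 13
  Term 2 contributes -3 + 2 · 5 = 7
  Term 3 contributes 5 + 3 · 5 = 20
p(5) = ⊕ of these = min[-5, 13, 7, 20] = -5.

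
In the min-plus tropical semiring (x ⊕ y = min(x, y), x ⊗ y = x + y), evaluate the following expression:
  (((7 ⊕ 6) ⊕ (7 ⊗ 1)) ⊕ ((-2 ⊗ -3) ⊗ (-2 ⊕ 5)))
(((7 ⊕ 6) ⊕ (7 ⊗ 1)) ⊕ ((-2 ⊗ -3) ⊗ (-2 ⊕ 5))) = -7

Expand innermost to outermost. Recall ⊕ takes the minimum of its arguments and ⊗ takes their sum. Working out the expression (((7 ⊕ 6) ⊕ (7 ⊗ 1)) ⊕ ((-2 ⊗ -3) ⊗ (-2 ⊕ 5))) gives -7.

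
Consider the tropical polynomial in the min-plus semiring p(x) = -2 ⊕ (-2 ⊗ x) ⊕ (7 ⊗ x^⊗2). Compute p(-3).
p(-3) = -5

A tropical monomial a ⊗ x^⊗i evaluates to a + i · x. Evaluating each term at x = -3:
  Term 0 contributes -2 + 0 · -3 = -2
  Term 1 contributes -2 + 1 · -3 = -5
  Term 2 contributes 7 + 2 · -3 = 1
p(-3) = ⊕ of these = min[-2, -5, 1] = -5.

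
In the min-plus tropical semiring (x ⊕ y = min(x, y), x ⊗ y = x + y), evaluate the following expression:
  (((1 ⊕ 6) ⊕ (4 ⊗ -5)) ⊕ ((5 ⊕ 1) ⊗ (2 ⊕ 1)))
(((1 ⊕ 6) ⊕ (4 ⊗ -5)) ⊕ ((5 ⊕ 1) ⊗ (2 ⊕ 1))) = -1

Expand innermost to outermost. Recall ⊕ takes the minimum of its arguments and ⊗ takes their sum. Working out the expression (((1 ⊕ 6) ⊕ (4 ⊗ -5)) ⊕ ((5 ⊕ 1) ⊗ (2 ⊕ 1))) gives -1.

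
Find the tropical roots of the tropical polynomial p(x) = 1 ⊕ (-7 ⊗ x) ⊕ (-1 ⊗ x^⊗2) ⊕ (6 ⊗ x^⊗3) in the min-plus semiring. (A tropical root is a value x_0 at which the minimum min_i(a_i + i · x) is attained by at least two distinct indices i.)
Roots: {-7, -6, 8}

Each tropical root is a break point of the lower envelope of the lines y = a_i + i · x (there are 4 lines, with slopes 0, 1, ..., 3). Only the lines that attain the minimum somewhere contribute to roots; other lines are dominated. Here the surviving (envelope) indices are i = 3, i = 2, i = 1, i = 0.
Intersections between consecutive envelope lines give the roots: for adjacent envelope indices i < j the intersection is x = (a_i − a_j) / (j − i). Reading off the sorted break points: {-7, -6, 8}.
Verification: at each break x_0, at least two indices attain the minimum of min_i(a_i + i · x_0).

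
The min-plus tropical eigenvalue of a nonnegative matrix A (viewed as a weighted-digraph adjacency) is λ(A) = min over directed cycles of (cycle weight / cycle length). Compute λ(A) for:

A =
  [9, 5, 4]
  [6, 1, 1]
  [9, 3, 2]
λ(A) = 1

Enumerate directed cycles and compute their means (weight / length). Sample:
  cycle 0 → 0: weight = 9, length = 1, mean = 9/1 ≈ 9.000
  cycle 1 → 1: weight = 1, length = 1, mean = 1/1 ≈ 1.000
  cycle 2 → 2: weight = 2, length = 1, mean = 2/1 ≈ 2.000
  cycle 0 → 1 → 0: weight = 11, length = 2, mean = 11/2 ≈ 5.500
  cycle 0 → 2 → 0: weight = 13, length = 2, mean = 13/2 ≈ 6.500
  cycle 1 → 0 → 1: weight = 11, length = 2, mean = 11/2 ≈ 5.500
Minimum mean = 1.000, attained e.g. along the cycle 1 → 1 with weight 1 and length 1. So λ(A) = 1/1 = 1.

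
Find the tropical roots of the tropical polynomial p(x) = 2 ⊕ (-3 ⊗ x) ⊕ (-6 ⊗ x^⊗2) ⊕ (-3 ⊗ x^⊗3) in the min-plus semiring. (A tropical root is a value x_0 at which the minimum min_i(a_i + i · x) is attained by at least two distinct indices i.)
Roots: {-3, 3, 5}

Each tropical root is a break point of the lower envelope of the lines y = a_i + i · x (there are 4 lines, with slopes 0, 1, ..., 3). Only the lines that attain the minimum somewhere contribute to roots; other lines are dominated. Here the surviving (envelope) indices are i = 3, i = 2, i = 1, i = 0.
Intersections between consecutive envelope lines give the roots: for adjacent envelope indices i < j the intersection is x = (a_i − a_j) / (j − i). Reading off the sorted break points: {-3, 3, 5}.
Verification: at each break x_0, at least two indices attain the minimum of min_i(a_i + i · x_0).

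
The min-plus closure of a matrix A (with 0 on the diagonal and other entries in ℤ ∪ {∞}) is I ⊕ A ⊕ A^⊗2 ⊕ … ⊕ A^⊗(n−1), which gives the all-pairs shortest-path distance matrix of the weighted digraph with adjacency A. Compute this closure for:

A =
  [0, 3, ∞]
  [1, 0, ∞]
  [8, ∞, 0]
Closure =
  [0, 3, ∞]
  [1, 0, ∞]
  [8, 11, 0]

This is the Floyd-Warshall all-pairs shortest-path computation. For each intermediate vertex k = 0, 1, …, 2, update dist[i][j] ← min(dist[i][j], dist[i][k] + dist[k][j]). The final matrix gives, for each (i, j), the minimum total weight of any directed path from i to j (possibly empty when i = j).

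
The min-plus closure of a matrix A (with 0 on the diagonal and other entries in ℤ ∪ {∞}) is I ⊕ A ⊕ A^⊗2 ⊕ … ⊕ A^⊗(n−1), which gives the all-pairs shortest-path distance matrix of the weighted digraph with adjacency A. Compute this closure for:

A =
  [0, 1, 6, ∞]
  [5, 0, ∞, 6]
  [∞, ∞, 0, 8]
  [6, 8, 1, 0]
Closure =
  [0, 1, 6, 7]
  [5, 0, 7, 6]
  [14, 15, 0, 8]
  [6, 7, 1, 0]

This is the Floyd-Warshall all-pairs shortest-path computation. For each intermediate vertex k = 0, 1, …, 3, update dist[i][j] ← min(dist[i][j], dist[i][k] + dist[k][j]). The final matrix gives, for each (i, j), the minimum total weight of any directed path from i to j (possibly empty when i = j).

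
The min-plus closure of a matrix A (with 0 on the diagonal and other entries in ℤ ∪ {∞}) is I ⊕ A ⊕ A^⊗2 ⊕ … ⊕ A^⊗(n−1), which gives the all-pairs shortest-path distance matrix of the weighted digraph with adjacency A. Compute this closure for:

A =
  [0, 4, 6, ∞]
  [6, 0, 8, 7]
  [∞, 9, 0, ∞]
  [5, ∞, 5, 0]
Closure =
  [0, 4, 6, 11]
  [6, 0, 8, 7]
  [15, 9, 0, 16]
  [5, 9, 5, 0]

This is the Floyd-Warshall all-pairs shortest-path computation. For each intermediate vertex k = 0, 1, …, 3, update dist[i][j] ← min(dist[i][j], dist[i][k] + dist[k][j]). The final matrix gives, for each (i, j), the minimum total weight of any directed path from i to j (possibly empty when i = j).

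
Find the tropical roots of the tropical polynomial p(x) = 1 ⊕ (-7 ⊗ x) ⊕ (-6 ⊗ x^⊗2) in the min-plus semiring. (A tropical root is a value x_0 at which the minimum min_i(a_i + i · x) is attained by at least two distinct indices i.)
Roots: {-1, 8}

Each tropical root is a break point of the lower envelope of the lines y = a_i + i · x (there are 3 lines, with slopes 0, 1, ..., 2). Only the lines that attain the minimum somewhere contribute to roots; other lines are dominated. Here the surviving (envelope) indices are i = 2, i = 1, i = 0.
Intersections between consecutive envelope lines give the roots: for adjacent envelope indices i < j the intersection is x = (a_i − a_j) / (j − i). Reading off the sorted break points: {-1, 8}.
Verification: at each break x_0, at least two indices attain the minimum of min_i(a_i + i · x_0).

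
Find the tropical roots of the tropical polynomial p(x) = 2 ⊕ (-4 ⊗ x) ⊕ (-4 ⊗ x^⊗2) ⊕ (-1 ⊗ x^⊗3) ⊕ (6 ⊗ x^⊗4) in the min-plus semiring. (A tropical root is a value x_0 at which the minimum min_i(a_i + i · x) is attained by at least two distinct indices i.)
Roots: {-7, -3, 0, 6}

Each tropical root is a break point of the lower envelope of the lines y = a_i + i · x (there are 5 lines, with slopes 0, 1, ..., 4). Only the lines that attain the minimum somewhere contribute to roots; other lines are dominated. Here the surviving (envelope) indices are i = 4, i = 3, i = 2, i = 1, i = 0.
Intersections between consecutive envelope lines give the roots: for adjacent envelope indices i < j the intersection is x = (a_i − a_j) / (j − i). Reading off the sorted break points: {-7, -3, 0, 6}.
Verification: at each break x_0, at least two indices attain the minimum of min_i(a_i + i · x_0).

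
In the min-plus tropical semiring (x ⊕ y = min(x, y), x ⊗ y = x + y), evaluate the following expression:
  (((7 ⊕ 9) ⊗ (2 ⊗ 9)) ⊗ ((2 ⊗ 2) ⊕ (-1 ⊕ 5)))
(((7 ⊕ 9) ⊗ (2 ⊗ 9)) ⊗ ((2 ⊗ 2) ⊕ (-1 ⊕ 5))) = 17

Expand innermost to outermost. Recall ⊕ takes the minimum of its arguments and ⊗ takes their sum. Working out the expression (((7 ⊕ 9) ⊗ (2 ⊗ 9)) ⊗ ((2 ⊗ 2) ⊕ (-1 ⊕ 5))) gives 17.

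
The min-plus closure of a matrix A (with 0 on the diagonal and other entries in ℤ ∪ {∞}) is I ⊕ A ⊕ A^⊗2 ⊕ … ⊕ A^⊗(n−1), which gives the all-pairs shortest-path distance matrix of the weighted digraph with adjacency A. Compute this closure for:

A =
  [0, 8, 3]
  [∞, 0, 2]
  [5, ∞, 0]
Closure =
  [0, 8, 3]
  [7, 0, 2]
  [5, 13, 0]

This is the Floyd-Warshall all-pairs shortest-path computation. For each intermediate vertex k = 0, 1, …, 2, update dist[i][j] ← min(dist[i][j], dist[i][k] + dist[k][j]). The final matrix gives, for each (i, j), the minimum total weight of any directed path from i to j (possibly empty when i = j).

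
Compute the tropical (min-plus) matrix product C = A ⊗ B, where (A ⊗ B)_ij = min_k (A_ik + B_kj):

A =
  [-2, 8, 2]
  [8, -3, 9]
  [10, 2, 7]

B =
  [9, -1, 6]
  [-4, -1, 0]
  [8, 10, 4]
A ⊗ B =
  [4, -3, 4]
  [-7, -4, -3]
  [-2, 1, 2]

Apply the min-plus product entry-by-entry:
  C[0][0] = min over k of (A[0][0] + B[0][0] = -2 + 9 = 7, A[0][1] + B[1][0] = 8 + -4 = 4, A[0][2] + B[2][0] = 2 + 8 = 10) = 4 (attained at k = 1)
  C[0][1] = min over k of (A[0][0] + B[0][1] = -2 + -1 = -3, A[0][1] + B[1][1] = 8 + -1 = 7, A[0][2] + B[2][1] = 2 + 10 = 12) = -3 (attained at k = 0)
  C[0][2] = min over k of (A[0][0] + B[0][2] = -2 + 6 = 4, A[0][1] + B[1][2] = 8 + 0 = 8, A[0][2] + B[2][2] = 2 + 4 = 6) = 4 (attained at k = 0)
  C[1][0] = min over k of (A[1][0] + B[0][0] = 8 + 9 = 17, A[1][1] + B[1][0] = -3 + -4 = -7, A[1][2] + B[2][0] = 9 + 8 = 17) = -7 (attained at k = 1)
  C[1][1] = min over k of (A[1][0] + B[0][1] = 8 + -1 = 7, A[1][1] + B[1][1] = -3 + -1 = -4, A[1][2] + B[2][1] = 9 + 10 = 19) = -4 (attained at k = 1)
  C[1][2] = min over k of (A[1][0] + B[0][2] = 8 + 6 = 14, A[1][1] + B[1][2] = -3 + 0 = -3, A[1][2] + B[2][2] = 9 + 4 = 13) = -3 (attained at k = 1)
  C[2][0] = min over k of (A[2][0] + B[0][0] = 10 + 9 = 19, A[2][1] + B[1][0] = 2 + -4 = -2, A[2][2] + B[2][0] = 7 + 8 = 15) = -2 (attained at k = 1)
  C[2][1] = min over k of (A[2][0] + B[0][1] = 10 + -1 = 9, A[2][1] + B[1][1] = 2 + -1 = 1, A[2][2] + B[2][1] = 7 + 10 = 17) = 1 (attained at k = 1)
  C[2][2] = min over k of (A[2][0] + B[0][2] = 10 + 6 = 16, A[2][1] + B[1][2] = 2 + 0 = 2, A[2][2] + B[2][2] = 7 + 4 = 11) = 2 (attained at k = 1)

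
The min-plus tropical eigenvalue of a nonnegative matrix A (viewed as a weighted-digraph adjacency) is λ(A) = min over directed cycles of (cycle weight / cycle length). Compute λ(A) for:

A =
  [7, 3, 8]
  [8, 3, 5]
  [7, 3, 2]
λ(A) = 2

Enumerate directed cycles and compute their means (weight / length). Sample:
  cycle 0 → 0: weight = 7, length = 1, mean = 7/1 ≈ 7.000
  cycle 1 → 1: weight = 3, length = 1, mean = 3/1 ≈ 3.000
  cycle 2 → 2: weight = 2, length = 1, mean = 2/1 ≈ 2.000
  cycle 0 → 1 → 0: weight = 11, length = 2, mean = 11/2 ≈ 5.500
  cycle 0 → 2 → 0: weight = 15, length = 2, mean = 15/2 ≈ 7.500
  cycle 1 → 0 → 1: weight = 11, length = 2, mean = 11/2 ≈ 5.500
Minimum mean = 2.000, attained e.g. along the cycle 2 → 2 with weight 2 and length 1. So λ(A) = 2/1 = 2.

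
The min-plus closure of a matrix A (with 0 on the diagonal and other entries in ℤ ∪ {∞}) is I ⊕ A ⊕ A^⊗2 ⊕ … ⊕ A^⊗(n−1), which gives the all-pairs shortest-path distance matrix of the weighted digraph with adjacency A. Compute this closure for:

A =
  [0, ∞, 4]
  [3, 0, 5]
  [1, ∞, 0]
Closure =
  [0, ∞, 4]
  [3, 0, 5]
  [1, ∞, 0]

This is the Floyd-Warshall all-pairs shortest-path computation. For each intermediate vertex k = 0, 1, …, 2, update dist[i][j] ← min(dist[i][j], dist[i][k] + dist[k][j]). The final matrix gives, for each (i, j), the minimum total weight of any directed path from i to j (possibly empty when i = j).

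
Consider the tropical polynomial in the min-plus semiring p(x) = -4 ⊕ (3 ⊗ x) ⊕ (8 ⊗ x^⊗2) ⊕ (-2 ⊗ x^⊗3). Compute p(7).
p(7) = -4

A tropical monomial a ⊗ x^⊗i evaluates to a + i · x. Evaluating each term at x = 7:
  Term 0 contributes -4 + 0 · 7 = -4
  Term 1 contributes 3 + 1 · 7 = 10
  Term 2 contributes 8 + 2 · 7 = 22
  Term 3 contributes -2 + 3 · 7 = 19
p(7) = ⊕ of these = min[-4, 10, 22, 19] = -4.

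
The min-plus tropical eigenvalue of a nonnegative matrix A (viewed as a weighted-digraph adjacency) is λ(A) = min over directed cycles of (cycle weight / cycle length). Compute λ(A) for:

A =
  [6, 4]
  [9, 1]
λ(A) = 1

Enumerate directed cycles and compute their means (weight / length). Sample:
  cycle 0 → 0: weight = 6, length = 1, mean = 6/1 ≈ 6.000
  cycle 1 → 1: weight = 1, length = 1, mean = 1/1 ≈ 1.000
  cycle 0 → 1 → 0: weight = 13, length = 2, mean = 13/2 ≈ 6.500
  cycle 1 → 0 → 1: weight = 13, length = 2, mean = 13/2 ≈ 6.500
Minimum mean = 1.000, attained e.g. along the cycle 1 → 1 with weight 1 and length 1. So λ(A) = 1/1 = 1.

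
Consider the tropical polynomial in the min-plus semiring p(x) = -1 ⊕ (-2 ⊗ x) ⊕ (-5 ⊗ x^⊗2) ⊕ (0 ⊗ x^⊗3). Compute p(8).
p(8) = -1

A tropical monomial a ⊗ x^⊗i evaluates to a + i · x. Evaluating each term at x = 8:
  Term 0 contributes -1 + 0 · 8 = -1
  Term 1 contributes -2 + 1 · 8 = 6
  Term 2 contributes -5 + 2 · 8 = 11
  Term 3 contributes 0 + 3 · 8 = 24
p(8) = ⊕ of these = min[-1, 6, 11, 24] = -1.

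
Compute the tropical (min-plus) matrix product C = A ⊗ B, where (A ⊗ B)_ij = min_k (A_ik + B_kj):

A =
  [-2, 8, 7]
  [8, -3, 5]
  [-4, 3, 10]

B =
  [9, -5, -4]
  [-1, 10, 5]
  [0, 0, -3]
A ⊗ B =
  [7, -7, -6]
  [-4, 3, 2]
  [2, -9, -8]

Apply the min-plus product entry-by-entry:
  C[0][0] = min over k of (A[0][0] + B[0][0] = -2 + 9 = 7, A[0][1] + B[1][0] = 8 + -1 = 7, A[0][2] + B[2][0] = 7 + 0 = 7) = 7 (attained at k = 0)
  C[0][1] = min over k of (A[0][0] + B[0][1] = -2 + -5 = -7, A[0][1] + B[1][1] = 8 + 10 = 18, A[0][2] + B[2][1] = 7 + 0 = 7) = -7 (attained at k = 0)
  C[0][2] = min over k of (A[0][0] + B[0][2] = -2 + -4 = -6, A[0][1] + B[1][2] = 8 + 5 = 13, A[0][2] + B[2][2] = 7 + -3 = 4) = -6 (attained at k = 0)
  C[1][0] = min over k of (A[1][0] + B[0][0] = 8 + 9 = 17, A[1][1] + B[1][0] = -3 + -1 = -4, A[1][2] + B[2][0] = 5 + 0 = 5) = -4 (attained at k = 1)
  C[1][1] = min over k of (A[1][0] + B[0][1] = 8 + -5 = 3, A[1][1] + B[1][1] = -3 + 10 = 7, A[1][2] + B[2][1] = 5 + 0 = 5) = 3 (attained at k = 0)
  C[1][2] = min over k of (A[1][0] + B[0][2] = 8 + -4 = 4, A[1][1] + B[1][2] = -3 + 5 = 2, A[1][2] + B[2][2] = 5 + -3 = 2) = 2 (attained at k = 1)
  C[2][0] = min over k of (A[2][0] + B[0][0] = -4 + 9 = 5, A[2][1] + B[1][0] = 3 + -1 = 2, A[2][2] + B[2][0] = 10 + 0 = 10) = 2 (attained at k = 1)
  C[2][1] = min over k of (A[2][0] + B[0][1] = -4 + -5 = -9, A[2][1] + B[1][1] = 3 + 10 = 13, A[2][2] + B[2][1] = 10 + 0 = 10) = -9 (attained at k = 0)
  C[2][2] = min over k of (A[2][0] + B[0][2] = -4 + -4 = -8, A[2][1] + B[1][2] = 3 + 5 = 8, A[2][2] + B[2][2] = 10 + -3 = 7) = -8 (attained at k = 0)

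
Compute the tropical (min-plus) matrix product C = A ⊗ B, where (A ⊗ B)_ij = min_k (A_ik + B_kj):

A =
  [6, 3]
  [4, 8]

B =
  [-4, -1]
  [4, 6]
A ⊗ B =
  [2, 5]
  [0, 3]

Apply the min-plus product entry-by-entry:
  C[0][0] = min over k of (A[0][0] + B[0][0] = 6 + -4 = 2, A[0][1] + B[1][0] = 3 + 4 = 7) = 2 (attained at k = 0)
  C[0][1] = min over k of (A[0][0] + B[0][1] = 6 + -1 = 5, A[0][1] + B[1][1] = 3 + 6 = 9) = 5 (attained at k = 0)
  C[1][0] = min over k of (A[1][0] + B[0][0] = 4 + -4 = 0, A[1][1] + B[1][0] = 8 + 4 = 12) = 0 (attained at k = 0)
  C[1][1] = min over k of (A[1][0] + B[0][1] = 4 + -1 = 3, A[1][1] + B[1][1] = 8 + 6 = 14) = 3 (attained at k = 0)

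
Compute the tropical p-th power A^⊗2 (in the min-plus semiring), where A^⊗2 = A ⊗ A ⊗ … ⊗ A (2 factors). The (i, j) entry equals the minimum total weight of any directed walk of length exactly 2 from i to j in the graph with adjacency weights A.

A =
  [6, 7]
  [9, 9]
A^⊗2 =
  [12, 13]
  [15, 16]

Each entry (A^⊗2)_ij equals the minimum over all length-2 walks i = v_0 → v_1 → … → v_2 = j of Σ_t A[v_t][v_{t+1}]. For example, for (i, j) = (0, 1) we minimise over 2 possible intermediate vertex sequences; the minimum is 13, attained along the walk 0 → 0 → 1.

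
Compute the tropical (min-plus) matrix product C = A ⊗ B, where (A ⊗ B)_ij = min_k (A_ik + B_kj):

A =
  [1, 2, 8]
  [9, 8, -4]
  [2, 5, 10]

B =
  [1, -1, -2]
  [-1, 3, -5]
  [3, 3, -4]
A ⊗ B =
  [1, 0, -3]
  [-1, -1, -8]
  [3, 1, 0]

Apply the min-plus product entry-by-entry:
  C[0][0] = min over k of (A[0][0] + B[0][0] = 1 + 1 = 2, A[0][1] + B[1][0] = 2 + -1 = 1, A[0][2] + B[2][0] = 8 + 3 = 11) = 1 (attained at k = 1)
  C[0][1] = min over k of (A[0][0] + B[0][1] = 1 + -1 = 0, A[0][1] + B[1][1] = 2 + 3 = 5, A[0][2] + B[2][1] = 8 + 3 = 11) = 0 (attained at k = 0)
  C[0][2] = min over k of (A[0][0] + B[0][2] = 1 + -2 = -1, A[0][1] + B[1][2] = 2 + -5 = -3, A[0][2] + B[2][2] = 8 + -4 = 4) = -3 (attained at k = 1)
  C[1][0] = min over k of (A[1][0] + B[0][0] = 9 + 1 = 10, A[1][1] + B[1][0] = 8 + -1 = 7, A[1][2] + B[2][0] = -4 + 3 = -1) = -1 (attained at k = 2)
  C[1][1] = min over k of (A[1][0] + B[0][1] = 9 + -1 = 8, A[1][1] + B[1][1] = 8 + 3 = 11, A[1][2] + B[2][1] = -4 + 3 = -1) = -1 (attained at k = 2)
  C[1][2] = min over k of (A[1][0] + B[0][2] = 9 + -2 = 7, A[1][1] + B[1][2] = 8 + -5 = 3, A[1][2] + B[2][2] = -4 + -4 = -8) = -8 (attained at k = 2)
  C[2][0] = min over k of (A[2][0] + B[0][0] = 2 + 1 = 3, A[2][1] + B[1][0] = 5 + -1 = 4, A[2][2] + B[2][0] = 10 + 3 = 13) = 3 (attained at k = 0)
  C[2][1] = min over k of (A[2][0] + B[0][1] = 2 + -1 = 1, A[2][1] + B[1][1] = 5 + 3 = 8, A[2][2] + B[2][1] = 10 + 3 = 13) = 1 (attained at k = 0)
  C[2][2] = min over k of (A[2][0] + B[0][2] = 2 + -2 = 0, A[2][1] + B[1][2] = 5 + -5 = 0, A[2][2] + B[2][2] = 10 + -4 = 6) = 0 (attained at k = 0)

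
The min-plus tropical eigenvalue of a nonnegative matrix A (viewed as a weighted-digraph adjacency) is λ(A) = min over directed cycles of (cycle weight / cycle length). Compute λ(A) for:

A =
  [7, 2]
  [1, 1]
λ(A) = 1

Enumerate directed cycles and compute their means (weight / length). Sample:
  cycle 0 → 0: weight = 7, length = 1, mean = 7/1 ≈ 7.000
  cycle 1 → 1: weight = 1, length = 1, mean = 1/1 ≈ 1.000
  cycle 0 → 1 → 0: weight = 3, length = 2, mean = 3/2 ≈ 1.500
  cycle 1 → 0 → 1: weight = 3, length = 2, mean = 3/2 ≈ 1.500
Minimum mean = 1.000, attained e.g. along the cycle 1 → 1 with weight 1 and length 1. So λ(A) = 1/1 = 1.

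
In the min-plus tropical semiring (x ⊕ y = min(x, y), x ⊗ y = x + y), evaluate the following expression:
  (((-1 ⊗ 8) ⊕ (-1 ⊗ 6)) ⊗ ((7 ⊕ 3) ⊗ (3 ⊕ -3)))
(((-1 ⊗ 8) ⊕ (-1 ⊗ 6)) ⊗ ((7 ⊕ 3) ⊗ (3 ⊕ -3))) = 5

Expand innermost to outermost. Recall ⊕ takes the minimum of its arguments and ⊗ takes their sum. Working out the expression (((-1 ⊗ 8) ⊕ (-1 ⊗ 6)) ⊗ ((7 ⊕ 3) ⊗ (3 ⊕ -3))) gives 5.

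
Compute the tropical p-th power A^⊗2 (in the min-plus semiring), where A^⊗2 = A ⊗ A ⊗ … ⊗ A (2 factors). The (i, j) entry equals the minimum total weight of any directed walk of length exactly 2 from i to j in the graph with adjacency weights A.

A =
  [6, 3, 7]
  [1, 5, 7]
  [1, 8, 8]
A^⊗2 =
  [4, 8, 10]
  [6, 4, 8]
  [7, 4, 8]

Each entry (A^⊗2)_ij equals the minimum over all length-2 walks i = v_0 → v_1 → … → v_2 = j of Σ_t A[v_t][v_{t+1}]. For example, for (i, j) = (0, 2) we minimise over 3 possible intermediate vertex sequences; the minimum is 10, attained along the walk 0 → 1 → 2.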